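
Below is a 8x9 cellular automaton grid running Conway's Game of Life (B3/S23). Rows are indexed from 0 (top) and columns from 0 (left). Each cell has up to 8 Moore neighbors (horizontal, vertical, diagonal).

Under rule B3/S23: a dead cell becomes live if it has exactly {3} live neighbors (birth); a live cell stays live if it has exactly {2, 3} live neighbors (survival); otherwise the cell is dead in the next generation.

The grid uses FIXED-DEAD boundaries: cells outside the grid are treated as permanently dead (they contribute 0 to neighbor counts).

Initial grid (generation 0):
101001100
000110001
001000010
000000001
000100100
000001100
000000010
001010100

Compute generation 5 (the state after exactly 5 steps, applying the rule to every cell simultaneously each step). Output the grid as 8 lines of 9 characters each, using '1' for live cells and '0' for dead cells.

Simulating step by step:
Generation 0 (given above): 18 live cells
Generation 1: 21 live cells
000111000
011111110
000100011
000000010
000001110
000001110
000000010
000000000
Generation 2: 10 live cells
000000000
000000011
000101001
000000000
000001001
000001001
000000010
000000000
Generation 3: 8 live cells
000000000
000000011
000000011
000010000
000000000
000000111
000000000
000000000
Generation 4: 7 live cells
000000000
000000011
000000011
000000000
000000010
000000010
000000010
000000000
Generation 5: 9 live cells
(generation 5 grid is the final answer)

Answer: 000000000
000000011
000000011
000000011
000000000
000000111
000000000
000000000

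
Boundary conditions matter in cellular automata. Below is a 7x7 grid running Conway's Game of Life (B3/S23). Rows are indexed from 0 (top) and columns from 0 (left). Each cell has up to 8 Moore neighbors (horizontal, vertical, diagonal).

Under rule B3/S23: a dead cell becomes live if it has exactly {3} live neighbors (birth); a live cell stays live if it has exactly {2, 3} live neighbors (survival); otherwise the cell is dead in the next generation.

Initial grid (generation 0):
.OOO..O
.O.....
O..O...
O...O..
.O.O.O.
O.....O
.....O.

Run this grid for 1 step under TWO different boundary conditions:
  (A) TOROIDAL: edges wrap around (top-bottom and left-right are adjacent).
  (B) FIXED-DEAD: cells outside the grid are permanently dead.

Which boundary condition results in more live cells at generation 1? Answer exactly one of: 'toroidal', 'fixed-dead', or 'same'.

Answer: toroidal

Derivation:
Under TOROIDAL boundary, generation 1:
OOO....
.O.O...
OO.....
OOOOO.O
.O..OO.
O...OOO
.OO..O.
Population = 23

Under FIXED-DEAD boundary, generation 1:
.OO....
OO.O...
OO.....
OOOOO..
OO..OO.
....OOO
.......
Population = 19

Comparison: toroidal=23, fixed-dead=19 -> toroidal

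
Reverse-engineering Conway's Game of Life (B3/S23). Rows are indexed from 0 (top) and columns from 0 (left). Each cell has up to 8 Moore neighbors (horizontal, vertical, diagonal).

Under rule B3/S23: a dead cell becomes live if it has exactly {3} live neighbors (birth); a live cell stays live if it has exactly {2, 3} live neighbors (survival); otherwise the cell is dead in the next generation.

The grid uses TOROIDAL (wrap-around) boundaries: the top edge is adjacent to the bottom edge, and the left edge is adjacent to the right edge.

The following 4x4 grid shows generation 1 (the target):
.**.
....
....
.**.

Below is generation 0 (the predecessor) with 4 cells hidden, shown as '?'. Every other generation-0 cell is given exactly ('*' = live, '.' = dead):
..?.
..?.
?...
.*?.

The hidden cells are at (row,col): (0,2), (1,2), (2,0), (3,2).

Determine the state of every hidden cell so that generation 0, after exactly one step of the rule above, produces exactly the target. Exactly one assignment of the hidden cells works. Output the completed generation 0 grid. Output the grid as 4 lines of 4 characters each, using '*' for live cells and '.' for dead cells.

Hidden generation-0 cells (in order): (0,2), (1,2), (2,0), (3,2).
A hidden cell only influences target cells in its own 3x3 neighborhood. Try each of the 2^4 = 16 assignments, step the completed generation 0 forward once under B3/S23, and compare with the target:
  (0,2)=. (1,2)=. (2,0)=. (3,2)=. -> step gives (0,1)='.' but target has '*' -> reject
  (0,2)=. (1,2)=. (2,0)=. (3,2)=* -> step gives (0,1)='.' but target has '*' -> reject
  (0,2)=. (1,2)=. (2,0)=* (3,2)=. -> step gives (0,1)='.' but target has '*' -> reject
  (0,2)=. (1,2)=. (2,0)=* (3,2)=* -> step gives (0,1)='.' but target has '*' -> reject
  (0,2)=. (1,2)=* (2,0)=. (3,2)=. -> step gives (0,1)='.' but target has '*' -> reject
  (0,2)=. (1,2)=* (2,0)=. (3,2)=* -> step gives (2,1)='*' but target has '.' -> reject
  (0,2)=. (1,2)=* (2,0)=* (3,2)=. -> step gives (0,1)='.' but target has '*' -> reject
  (0,2)=. (1,2)=* (2,0)=* (3,2)=* -> step gives (2,2)='*' but target has '.' -> reject
  (0,2)=* (1,2)=. (2,0)=. (3,2)=. -> step gives (0,1)='.' but target has '*' -> reject
  (0,2)=* (1,2)=. (2,0)=. (3,2)=* -> step reproduces the target at every cell -> ACCEPT
  (0,2)=* (1,2)=. (2,0)=* (3,2)=. -> step gives (0,1)='.' but target has '*' -> reject
  (0,2)=* (1,2)=. (2,0)=* (3,2)=* -> step gives (2,1)='*' but target has '.' -> reject
  (0,2)=* (1,2)=* (2,0)=. (3,2)=. -> step gives (3,1)='.' but target has '*' -> reject
  (0,2)=* (1,2)=* (2,0)=. (3,2)=* -> step gives (0,1)='.' but target has '*' -> reject
  (0,2)=* (1,2)=* (2,0)=* (3,2)=. -> step gives (1,1)='*' but target has '.' -> reject
  (0,2)=* (1,2)=* (2,0)=* (3,2)=* -> step gives (0,1)='.' but target has '*' -> reject
Unique solution: (0,2)=live, (1,2)=dead, (2,0)=dead, (3,2)=live.
Check: live-neighbor counts of every cell in the completed generation 0:
1322
0111
1221
1222
Applying B3/S23 to generation 0 with these counts gives:
.**.
....
....
.**.
which matches the target exactly.

Answer: ..*.
....
....
.**.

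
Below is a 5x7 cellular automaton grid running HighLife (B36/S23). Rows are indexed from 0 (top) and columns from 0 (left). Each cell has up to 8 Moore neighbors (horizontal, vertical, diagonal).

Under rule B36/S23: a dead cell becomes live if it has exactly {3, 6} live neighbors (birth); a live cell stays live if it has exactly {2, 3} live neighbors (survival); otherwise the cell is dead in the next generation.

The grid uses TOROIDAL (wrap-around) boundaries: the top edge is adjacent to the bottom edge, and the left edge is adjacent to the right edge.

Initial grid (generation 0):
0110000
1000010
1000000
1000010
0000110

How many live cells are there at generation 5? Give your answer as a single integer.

Answer: 18

Derivation:
Simulating step by step:
Generation 0 (given above): 9 live cells
Generation 1: 14 live cells
0100111
1000001
1100000
0000110
0100111
Generation 2: 9 live cells
1100100
0000000
1100010
0100100
0001000
Generation 3: 12 live cells
0000000
0000001
1100000
1110100
1111100
Generation 4: 11 live cells
1111000
1000000
0010001
0000101
1000100
Generation 5: 18 live cells
1011001
1001001
1000011
1001001
1010111
Population at generation 5: 18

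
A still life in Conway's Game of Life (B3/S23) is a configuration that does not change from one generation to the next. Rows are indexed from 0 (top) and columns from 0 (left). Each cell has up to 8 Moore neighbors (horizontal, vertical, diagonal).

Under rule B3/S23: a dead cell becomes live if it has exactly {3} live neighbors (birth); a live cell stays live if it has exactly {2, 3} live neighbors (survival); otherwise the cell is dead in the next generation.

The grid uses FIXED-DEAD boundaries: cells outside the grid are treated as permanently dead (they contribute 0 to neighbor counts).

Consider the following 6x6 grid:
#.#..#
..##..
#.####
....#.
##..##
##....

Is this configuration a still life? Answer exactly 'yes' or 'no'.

Compute generation 1 and compare to generation 0 (given above):
Generation 1:
.###..
.....#
.##..#
#.#...
##..##
##....
Cell (0,0) differs: gen0=1 vs gen1=0 -> NOT a still life.

Answer: no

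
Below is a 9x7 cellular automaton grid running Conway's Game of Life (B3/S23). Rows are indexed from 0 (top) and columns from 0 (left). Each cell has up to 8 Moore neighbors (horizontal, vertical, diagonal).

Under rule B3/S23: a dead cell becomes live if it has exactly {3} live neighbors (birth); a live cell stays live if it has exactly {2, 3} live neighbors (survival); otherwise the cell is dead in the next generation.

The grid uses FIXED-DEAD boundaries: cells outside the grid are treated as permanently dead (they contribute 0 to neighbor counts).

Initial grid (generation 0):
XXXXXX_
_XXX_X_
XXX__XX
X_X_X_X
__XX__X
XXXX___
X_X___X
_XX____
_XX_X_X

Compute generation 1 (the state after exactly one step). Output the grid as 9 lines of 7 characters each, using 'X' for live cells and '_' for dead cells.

Simulating step by step:
Generation 0 (given above): 35 live cells
Generation 1: 17 live cells
(generation 1 grid is the final answer)

Answer: X____X_
_______
X_____X
X___X_X
X___XX_
X______
X______
X____X_
_XXX___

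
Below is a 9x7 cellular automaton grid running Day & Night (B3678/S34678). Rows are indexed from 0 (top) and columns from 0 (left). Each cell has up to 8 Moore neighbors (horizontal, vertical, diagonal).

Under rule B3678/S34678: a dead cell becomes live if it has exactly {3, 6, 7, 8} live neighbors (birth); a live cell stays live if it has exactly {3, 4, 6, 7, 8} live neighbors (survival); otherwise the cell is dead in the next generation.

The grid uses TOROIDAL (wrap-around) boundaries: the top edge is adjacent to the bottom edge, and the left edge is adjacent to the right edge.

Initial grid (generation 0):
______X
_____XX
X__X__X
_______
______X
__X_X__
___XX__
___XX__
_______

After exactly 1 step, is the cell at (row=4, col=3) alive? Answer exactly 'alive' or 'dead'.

Simulating step by step:
Generation 0 (given above): 13 live cells
Generation 1: 13 live cells
_____X_
_____XX
_____XX
X_____X
_______
_____X_
__X_XX_
___XX__
_______

Cell (4,3) at generation 1: 0 -> dead

Answer: dead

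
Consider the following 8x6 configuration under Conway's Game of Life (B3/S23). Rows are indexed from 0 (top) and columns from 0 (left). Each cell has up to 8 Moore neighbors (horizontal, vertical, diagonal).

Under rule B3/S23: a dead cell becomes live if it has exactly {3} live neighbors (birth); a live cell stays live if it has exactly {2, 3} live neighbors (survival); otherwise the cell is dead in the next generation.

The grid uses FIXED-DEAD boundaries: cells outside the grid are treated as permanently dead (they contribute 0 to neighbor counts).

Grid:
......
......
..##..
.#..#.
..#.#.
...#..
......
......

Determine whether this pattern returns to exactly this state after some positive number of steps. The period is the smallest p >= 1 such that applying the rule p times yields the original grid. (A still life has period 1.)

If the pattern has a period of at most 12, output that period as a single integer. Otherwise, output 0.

Simulating and comparing each generation to the original:
Gen 0 (original, given above): 7 live cells
Gen 1: 7 live cells, MATCHES original -> period = 1

Answer: 1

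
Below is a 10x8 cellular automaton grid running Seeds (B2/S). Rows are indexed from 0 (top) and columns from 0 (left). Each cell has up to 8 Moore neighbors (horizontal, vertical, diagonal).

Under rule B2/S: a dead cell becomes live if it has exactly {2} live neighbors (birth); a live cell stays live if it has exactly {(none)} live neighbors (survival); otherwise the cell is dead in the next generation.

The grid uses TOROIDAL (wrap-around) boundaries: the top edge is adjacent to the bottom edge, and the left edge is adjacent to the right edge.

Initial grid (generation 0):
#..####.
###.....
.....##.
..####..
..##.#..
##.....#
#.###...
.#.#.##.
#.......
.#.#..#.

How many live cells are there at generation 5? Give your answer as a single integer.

Answer: 14

Derivation:
Simulating step by step:
Generation 0 (given above): 32 live cells
Generation 1: 7 live cells
........
........
#......#
.#......
.......#
.....##.
........
........
...#....
........
Generation 2: 9 live cells
........
#......#
.#......
......#.
#....#..
.......#
.....##.
........
........
........
Generation 3: 13 live cells
#......#
.#......
......#.
##...#.#
........
#...#...
.......#
.....##.
........
........
Generation 4: 15 live cells
.#......
......#.
..#..#..
........
....###.
.......#
#...#...
.......#
.....##.
#......#
Generation 5: 14 live cells
......#.
.##..#..
......#.
...#....
.......#
#..#....
......#.
#...#...
........
.#...#..
Population at generation 5: 14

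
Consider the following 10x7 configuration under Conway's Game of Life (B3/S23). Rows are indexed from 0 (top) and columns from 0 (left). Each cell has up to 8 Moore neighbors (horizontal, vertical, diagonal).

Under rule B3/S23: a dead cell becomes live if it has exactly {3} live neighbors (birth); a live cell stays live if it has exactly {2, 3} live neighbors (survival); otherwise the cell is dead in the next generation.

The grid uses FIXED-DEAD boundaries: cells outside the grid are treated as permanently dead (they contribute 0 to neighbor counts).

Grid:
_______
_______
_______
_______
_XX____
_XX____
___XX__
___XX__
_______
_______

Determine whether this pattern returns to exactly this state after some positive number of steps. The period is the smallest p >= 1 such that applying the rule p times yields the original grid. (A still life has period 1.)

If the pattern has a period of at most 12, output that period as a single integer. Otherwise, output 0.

Simulating and comparing each generation to the original:
Gen 0 (original, given above): 8 live cells
Gen 1: 6 live cells, differs from original
Gen 2: 8 live cells, MATCHES original -> period = 2

Answer: 2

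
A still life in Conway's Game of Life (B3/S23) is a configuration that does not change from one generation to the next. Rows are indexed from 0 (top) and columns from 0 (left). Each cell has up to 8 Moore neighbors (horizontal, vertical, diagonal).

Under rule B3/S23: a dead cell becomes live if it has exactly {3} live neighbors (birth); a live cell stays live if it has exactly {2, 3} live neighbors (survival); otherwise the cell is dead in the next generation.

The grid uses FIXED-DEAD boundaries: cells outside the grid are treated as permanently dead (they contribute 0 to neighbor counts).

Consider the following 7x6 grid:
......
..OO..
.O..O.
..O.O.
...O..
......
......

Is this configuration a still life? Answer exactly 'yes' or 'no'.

Answer: yes

Derivation:
Compute generation 1 and compare to generation 0 (given above):
Generation 1:
......
..OO..
.O..O.
..O.O.
...O..
......
......
The grids are IDENTICAL -> still life.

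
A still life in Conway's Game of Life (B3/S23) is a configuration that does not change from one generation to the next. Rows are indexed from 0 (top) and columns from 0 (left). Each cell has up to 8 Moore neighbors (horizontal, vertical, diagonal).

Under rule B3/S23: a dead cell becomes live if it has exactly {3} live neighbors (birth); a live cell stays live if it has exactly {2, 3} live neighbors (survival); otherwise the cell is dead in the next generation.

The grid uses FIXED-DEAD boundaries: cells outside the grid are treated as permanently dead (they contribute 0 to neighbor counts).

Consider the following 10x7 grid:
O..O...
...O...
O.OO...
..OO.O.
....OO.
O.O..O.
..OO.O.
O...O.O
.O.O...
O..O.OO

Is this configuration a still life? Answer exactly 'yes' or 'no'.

Answer: no

Derivation:
Compute generation 1 and compare to generation 0 (given above):
Generation 1:
.......
.O.OO..
.O.....
.OO..O.
.OO..OO
.OO..OO
..OO.OO
.O..OO.
OOOO..O
..O.O..
Cell (0,0) differs: gen0=1 vs gen1=0 -> NOT a still life.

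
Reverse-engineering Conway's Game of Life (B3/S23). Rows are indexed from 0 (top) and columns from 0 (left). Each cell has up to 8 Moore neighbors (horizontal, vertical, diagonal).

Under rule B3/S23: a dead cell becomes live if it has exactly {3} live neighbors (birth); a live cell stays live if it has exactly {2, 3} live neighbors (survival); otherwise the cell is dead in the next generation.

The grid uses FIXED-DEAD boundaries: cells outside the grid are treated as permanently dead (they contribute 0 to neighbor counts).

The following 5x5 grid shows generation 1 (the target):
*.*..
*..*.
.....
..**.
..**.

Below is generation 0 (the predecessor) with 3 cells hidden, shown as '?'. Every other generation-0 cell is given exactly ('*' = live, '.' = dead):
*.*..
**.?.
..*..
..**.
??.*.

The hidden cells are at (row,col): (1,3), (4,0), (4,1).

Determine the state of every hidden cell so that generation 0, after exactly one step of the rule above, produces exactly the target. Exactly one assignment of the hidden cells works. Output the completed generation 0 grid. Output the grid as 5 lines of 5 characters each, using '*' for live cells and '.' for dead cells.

Hidden generation-0 cells (in order): (1,3), (4,0), (4,1).
A hidden cell only influences target cells in its own 3x3 neighborhood. Try each of the 2^3 = 8 assignments, step the completed generation 0 forward once under B3/S23, and compare with the target:
  (1,3)=. (4,0)=. (4,1)=. -> step gives (0,2)='.' but target has '*' -> reject
  (1,3)=. (4,0)=. (4,1)=* -> step gives (0,2)='.' but target has '*' -> reject
  (1,3)=. (4,0)=* (4,1)=. -> step gives (0,2)='.' but target has '*' -> reject
  (1,3)=. (4,0)=* (4,1)=* -> step gives (0,2)='.' but target has '*' -> reject
  (1,3)=* (4,0)=. (4,1)=. -> step reproduces the target at every cell -> ACCEPT
  (1,3)=* (4,0)=. (4,1)=* -> step gives (3,1)='*' but target has '.' -> reject
  (1,3)=* (4,0)=* (4,1)=. -> step gives (3,1)='*' but target has '.' -> reject
  (1,3)=* (4,0)=* (4,1)=* -> step gives (3,2)='.' but target has '*' -> reject
Unique solution: (1,3)=live, (4,0)=dead, (4,1)=dead.
Check: live-neighbor counts of every cell in the completed generation 0:
24221
24421
24442
02332
01322
Applying B3/S23 to generation 0 with these counts gives:
*.*..
*..*.
.....
..**.
..**.
which matches the target exactly.

Answer: *.*..
**.*.
..*..
..**.
...*.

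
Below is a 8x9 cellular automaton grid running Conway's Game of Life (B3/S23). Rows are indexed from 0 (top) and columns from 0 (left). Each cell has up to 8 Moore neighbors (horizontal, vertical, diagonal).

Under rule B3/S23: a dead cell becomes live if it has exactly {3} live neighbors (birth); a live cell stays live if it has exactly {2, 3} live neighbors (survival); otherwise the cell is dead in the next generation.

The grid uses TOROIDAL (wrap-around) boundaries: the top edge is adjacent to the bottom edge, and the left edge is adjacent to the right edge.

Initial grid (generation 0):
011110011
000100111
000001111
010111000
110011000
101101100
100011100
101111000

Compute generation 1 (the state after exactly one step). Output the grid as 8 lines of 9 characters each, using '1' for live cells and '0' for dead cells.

Simulating step by step:
Generation 0 (given above): 36 live cells
Generation 1: 20 live cells
(generation 1 grid is the final answer)

Answer: 010000000
000100000
101100001
011100011
100000000
101100001
100000001
100000010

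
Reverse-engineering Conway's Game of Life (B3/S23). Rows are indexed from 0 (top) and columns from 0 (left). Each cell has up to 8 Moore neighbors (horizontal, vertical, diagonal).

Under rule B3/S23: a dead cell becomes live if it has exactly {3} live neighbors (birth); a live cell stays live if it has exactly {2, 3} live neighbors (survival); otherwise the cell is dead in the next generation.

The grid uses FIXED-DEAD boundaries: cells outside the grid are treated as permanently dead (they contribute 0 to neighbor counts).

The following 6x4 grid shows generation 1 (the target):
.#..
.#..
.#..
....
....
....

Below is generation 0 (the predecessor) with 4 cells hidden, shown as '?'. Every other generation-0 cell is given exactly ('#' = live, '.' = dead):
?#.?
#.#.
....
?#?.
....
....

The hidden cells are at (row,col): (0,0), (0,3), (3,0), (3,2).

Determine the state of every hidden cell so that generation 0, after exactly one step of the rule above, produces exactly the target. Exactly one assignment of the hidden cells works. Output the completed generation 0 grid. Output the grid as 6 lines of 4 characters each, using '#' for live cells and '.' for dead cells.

Hidden generation-0 cells (in order): (0,0), (0,3), (3,0), (3,2).
A hidden cell only influences target cells in its own 3x3 neighborhood. Try each of the 2^4 = 16 assignments, step the completed generation 0 forward once under B3/S23, and compare with the target:
  (0,0)=. (0,3)=. (3,0)=. (3,2)=. -> step reproduces the target at every cell -> ACCEPT
  (0,0)=. (0,3)=. (3,0)=. (3,2)=# -> step gives (2,1)='.' but target has '#' -> reject
  (0,0)=. (0,3)=. (3,0)=# (3,2)=. -> step gives (2,0)='#' but target has '.' -> reject
  (0,0)=. (0,3)=. (3,0)=# (3,2)=# -> step gives (2,0)='#' but target has '.' -> reject
  (0,0)=. (0,3)=# (3,0)=. (3,2)=. -> step gives (0,2)='#' but target has '.' -> reject
  (0,0)=. (0,3)=# (3,0)=. (3,2)=# -> step gives (0,2)='#' but target has '.' -> reject
  (0,0)=. (0,3)=# (3,0)=# (3,2)=. -> step gives (0,2)='#' but target has '.' -> reject
  (0,0)=. (0,3)=# (3,0)=# (3,2)=# -> step gives (0,2)='#' but target has '.' -> reject
  (0,0)=# (0,3)=. (3,0)=. (3,2)=. -> step gives (0,0)='#' but target has '.' -> reject
  (0,0)=# (0,3)=. (3,0)=. (3,2)=# -> step gives (0,0)='#' but target has '.' -> reject
  (0,0)=# (0,3)=. (3,0)=# (3,2)=. -> step gives (0,0)='#' but target has '.' -> reject
  (0,0)=# (0,3)=. (3,0)=# (3,2)=# -> step gives (0,0)='#' but target has '.' -> reject
  (0,0)=# (0,3)=# (3,0)=. (3,2)=. -> step gives (0,0)='#' but target has '.' -> reject
  (0,0)=# (0,3)=# (3,0)=. (3,2)=# -> step gives (0,0)='#' but target has '.' -> reject
  (0,0)=# (0,3)=# (3,0)=# (3,2)=. -> step gives (0,0)='#' but target has '.' -> reject
  (0,0)=# (0,3)=# (3,0)=# (3,2)=# -> step gives (0,0)='#' but target has '.' -> reject
Unique solution: (0,0)=dead, (0,3)=dead, (3,0)=dead, (3,2)=dead.
Check: live-neighbor counts of every cell in the completed generation 0:
2221
1311
2321
1010
1110
0000
Applying B3/S23 to generation 0 with these counts gives:
.#..
.#..
.#..
....
....
....
which matches the target exactly.

Answer: .#..
#.#.
....
.#..
....
....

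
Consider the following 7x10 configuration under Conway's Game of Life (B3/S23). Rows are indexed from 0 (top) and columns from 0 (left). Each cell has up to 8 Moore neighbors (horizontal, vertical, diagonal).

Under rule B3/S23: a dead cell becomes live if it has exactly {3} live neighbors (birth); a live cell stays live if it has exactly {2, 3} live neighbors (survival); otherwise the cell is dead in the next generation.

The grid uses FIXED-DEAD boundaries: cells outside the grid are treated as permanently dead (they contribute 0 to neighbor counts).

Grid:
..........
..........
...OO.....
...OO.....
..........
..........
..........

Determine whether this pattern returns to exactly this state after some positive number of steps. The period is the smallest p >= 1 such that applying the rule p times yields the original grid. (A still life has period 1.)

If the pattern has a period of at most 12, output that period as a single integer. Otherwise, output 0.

Answer: 1

Derivation:
Simulating and comparing each generation to the original:
Gen 0 (original, given above): 4 live cells
Gen 1: 4 live cells, MATCHES original -> period = 1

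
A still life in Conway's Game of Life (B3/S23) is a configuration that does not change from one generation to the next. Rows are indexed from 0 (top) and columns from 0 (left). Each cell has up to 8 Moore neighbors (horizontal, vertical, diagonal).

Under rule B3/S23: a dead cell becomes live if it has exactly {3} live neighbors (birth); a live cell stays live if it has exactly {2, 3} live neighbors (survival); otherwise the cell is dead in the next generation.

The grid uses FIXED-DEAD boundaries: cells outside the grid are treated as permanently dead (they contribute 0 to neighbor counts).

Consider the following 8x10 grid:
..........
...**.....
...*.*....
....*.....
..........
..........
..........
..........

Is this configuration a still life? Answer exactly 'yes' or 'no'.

Answer: yes

Derivation:
Compute generation 1 and compare to generation 0 (given above):
Generation 1:
..........
...**.....
...*.*....
....*.....
..........
..........
..........
..........
The grids are IDENTICAL -> still life.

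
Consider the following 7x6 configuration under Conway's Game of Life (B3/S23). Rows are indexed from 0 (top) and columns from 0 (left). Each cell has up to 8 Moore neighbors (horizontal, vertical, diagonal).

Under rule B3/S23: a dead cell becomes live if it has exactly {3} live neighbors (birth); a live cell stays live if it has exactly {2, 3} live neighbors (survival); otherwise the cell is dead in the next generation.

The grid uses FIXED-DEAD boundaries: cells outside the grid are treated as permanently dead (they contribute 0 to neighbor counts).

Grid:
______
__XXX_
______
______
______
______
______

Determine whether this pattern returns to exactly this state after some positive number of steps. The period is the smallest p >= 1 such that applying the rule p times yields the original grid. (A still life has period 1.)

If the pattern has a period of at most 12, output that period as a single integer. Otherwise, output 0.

Simulating and comparing each generation to the original:
Gen 0 (original, given above): 3 live cells
Gen 1: 3 live cells, differs from original
Gen 2: 3 live cells, MATCHES original -> period = 2

Answer: 2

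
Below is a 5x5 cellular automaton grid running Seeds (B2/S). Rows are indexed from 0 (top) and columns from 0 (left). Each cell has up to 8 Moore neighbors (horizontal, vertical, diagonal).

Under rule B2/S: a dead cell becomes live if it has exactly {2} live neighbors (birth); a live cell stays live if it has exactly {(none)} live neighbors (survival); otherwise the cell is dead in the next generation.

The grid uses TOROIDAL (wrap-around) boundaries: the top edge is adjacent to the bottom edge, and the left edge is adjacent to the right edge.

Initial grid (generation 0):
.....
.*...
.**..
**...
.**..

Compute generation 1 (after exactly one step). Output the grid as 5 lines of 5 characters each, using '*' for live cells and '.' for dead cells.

Answer: *....
*....
.....
...*.
.....

Derivation:
Simulating step by step:
Generation 0 (given above): 7 live cells
Generation 1: 3 live cells
(generation 1 grid is the final answer)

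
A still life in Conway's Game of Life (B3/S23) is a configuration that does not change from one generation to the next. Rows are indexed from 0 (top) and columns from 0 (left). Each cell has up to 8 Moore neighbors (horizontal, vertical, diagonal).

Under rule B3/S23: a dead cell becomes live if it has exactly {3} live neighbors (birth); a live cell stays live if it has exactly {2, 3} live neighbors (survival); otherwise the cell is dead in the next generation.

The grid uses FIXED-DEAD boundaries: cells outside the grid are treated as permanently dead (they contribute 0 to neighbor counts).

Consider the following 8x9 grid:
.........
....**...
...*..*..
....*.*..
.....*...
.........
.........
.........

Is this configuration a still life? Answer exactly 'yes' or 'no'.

Answer: yes

Derivation:
Compute generation 1 and compare to generation 0 (given above):
Generation 1:
.........
....**...
...*..*..
....*.*..
.....*...
.........
.........
.........
The grids are IDENTICAL -> still life.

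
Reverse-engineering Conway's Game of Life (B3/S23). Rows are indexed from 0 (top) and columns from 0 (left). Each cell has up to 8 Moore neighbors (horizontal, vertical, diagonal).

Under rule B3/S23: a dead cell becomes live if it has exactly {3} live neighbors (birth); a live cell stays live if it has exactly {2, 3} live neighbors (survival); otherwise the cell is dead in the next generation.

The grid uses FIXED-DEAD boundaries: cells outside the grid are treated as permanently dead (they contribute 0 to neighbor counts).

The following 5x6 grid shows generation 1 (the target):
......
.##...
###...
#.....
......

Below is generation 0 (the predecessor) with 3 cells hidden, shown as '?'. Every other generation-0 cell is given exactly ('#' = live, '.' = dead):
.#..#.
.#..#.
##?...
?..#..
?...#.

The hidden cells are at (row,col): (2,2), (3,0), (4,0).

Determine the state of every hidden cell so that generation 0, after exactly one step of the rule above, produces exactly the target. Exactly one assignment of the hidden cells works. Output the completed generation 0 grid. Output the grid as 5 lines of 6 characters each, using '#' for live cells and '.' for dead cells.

Hidden generation-0 cells (in order): (2,2), (3,0), (4,0).
A hidden cell only influences target cells in its own 3x3 neighborhood. Try each of the 2^3 = 8 assignments, step the completed generation 0 forward once under B3/S23, and compare with the target:
  (2,2)=. (3,0)=. (4,0)=. -> step gives (3,0)='.' but target has '#' -> reject
  (2,2)=. (3,0)=. (4,0)=# -> step gives (3,1)='#' but target has '.' -> reject
  (2,2)=. (3,0)=# (4,0)=. -> step gives (3,1)='#' but target has '.' -> reject
  (2,2)=. (3,0)=# (4,0)=# -> step reproduces the target at every cell -> ACCEPT
  (2,2)=# (3,0)=. (4,0)=. -> step gives (1,1)='.' but target has '#' -> reject
  (2,2)=# (3,0)=. (4,0)=# -> step gives (1,1)='.' but target has '#' -> reject
  (2,2)=# (3,0)=# (4,0)=. -> step gives (1,1)='.' but target has '#' -> reject
  (2,2)=# (3,0)=# (4,0)=# -> step gives (1,1)='.' but target has '#' -> reject
Unique solution: (2,2)=dead, (3,0)=live, (4,0)=live.
Check: live-neighbor counts of every cell in the completed generation 0:
212212
433212
333221
342121
121211
Applying B3/S23 to generation 0 with these counts gives:
......
.##...
###...
#.....
......
which matches the target exactly.

Answer: .#..#.
.#..#.
##....
#..#..
#...#.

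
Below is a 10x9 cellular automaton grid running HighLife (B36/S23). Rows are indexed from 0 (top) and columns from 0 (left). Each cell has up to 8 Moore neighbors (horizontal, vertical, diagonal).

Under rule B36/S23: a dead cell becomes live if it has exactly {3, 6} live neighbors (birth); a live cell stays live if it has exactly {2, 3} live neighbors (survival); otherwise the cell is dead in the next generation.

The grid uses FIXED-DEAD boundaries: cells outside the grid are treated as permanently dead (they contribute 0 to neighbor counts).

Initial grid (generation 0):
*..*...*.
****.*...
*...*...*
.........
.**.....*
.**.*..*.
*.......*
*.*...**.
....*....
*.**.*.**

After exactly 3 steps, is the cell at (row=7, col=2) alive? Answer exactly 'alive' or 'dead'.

Answer: alive

Derivation:
Simulating step by step:
Generation 0 (given above): 31 live cells
Generation 1: 32 live cells
*..**....
*.**.....
*.***....
.*.......
.***.....
*.**...**
*.**..*.*
.*.....*.
..*.**..*
...**....
Generation 2: 33 live cells
.****....
*........
*...*....
*.*.*....
*..*.....
**..*..**
*..*..*.*
.*..*****
..*.**...
...***...
Generation 3: 31 live cells
.***.....
*.*.*....
*..*.....
*...*....
*.***....
*****..**
*.**.....
.**.....*
..*....*.
...*.*...

Cell (7,2) at generation 3: 1 -> alive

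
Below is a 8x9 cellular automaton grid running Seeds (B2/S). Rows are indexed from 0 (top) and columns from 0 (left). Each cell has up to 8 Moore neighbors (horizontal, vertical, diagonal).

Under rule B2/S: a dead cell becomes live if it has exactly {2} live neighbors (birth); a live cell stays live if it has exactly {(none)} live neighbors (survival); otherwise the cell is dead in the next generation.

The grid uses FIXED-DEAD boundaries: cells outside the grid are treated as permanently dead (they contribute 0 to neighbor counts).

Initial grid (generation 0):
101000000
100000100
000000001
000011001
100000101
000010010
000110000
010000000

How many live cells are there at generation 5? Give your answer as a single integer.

Simulating step by step:
Generation 0 (given above): 16 live cells
Generation 1: 12 live cells
000000000
000000010
000010100
000000100
000100000
000000101
001001000
001110000
Generation 2: 17 live cells
000000000
000001100
000000000
000110010
000001100
001111010
010000110
010001000
Generation 3: 12 live cells
000001100
000000000
000100010
000000000
000000001
010000001
100000001
101000010
Generation 4: 9 live cells
000000000
000011010
000000000
000000011
000000010
100000000
001000000
000000001
Generation 5: 10 live cells
000011100
000000100
000011000
000000100
000000100
010000000
010000000
000000000
Population at generation 5: 10

Answer: 10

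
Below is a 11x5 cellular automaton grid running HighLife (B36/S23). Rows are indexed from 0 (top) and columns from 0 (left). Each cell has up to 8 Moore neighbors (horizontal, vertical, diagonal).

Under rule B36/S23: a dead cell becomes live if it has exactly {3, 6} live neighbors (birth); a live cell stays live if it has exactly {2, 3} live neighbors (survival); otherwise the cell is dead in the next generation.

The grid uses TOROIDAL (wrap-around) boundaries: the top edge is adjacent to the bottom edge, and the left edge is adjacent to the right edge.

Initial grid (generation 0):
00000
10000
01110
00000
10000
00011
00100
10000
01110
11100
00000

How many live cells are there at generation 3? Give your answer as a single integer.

Simulating step by step:
Generation 0 (given above): 15 live cells
Generation 1: 17 live cells
00000
01100
01100
01100
00001
00011
00011
00010
00011
10010
01000
Generation 2: 21 live cells
01100
01100
10010
11110
10101
10000
00100
00100
00110
10110
00000
Generation 3: 23 live cells
01100
10010
11110
00001
01100
10011
01000
01100
00001
01111
00010
Population at generation 3: 23

Answer: 23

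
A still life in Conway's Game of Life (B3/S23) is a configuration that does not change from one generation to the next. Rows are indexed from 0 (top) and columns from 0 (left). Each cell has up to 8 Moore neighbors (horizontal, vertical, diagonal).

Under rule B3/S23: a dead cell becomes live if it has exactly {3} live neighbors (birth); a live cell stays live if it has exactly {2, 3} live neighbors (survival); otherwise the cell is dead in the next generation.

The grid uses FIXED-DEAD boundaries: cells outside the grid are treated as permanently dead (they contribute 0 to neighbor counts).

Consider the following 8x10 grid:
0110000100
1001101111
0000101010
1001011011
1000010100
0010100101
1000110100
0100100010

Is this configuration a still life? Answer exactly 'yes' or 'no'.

Answer: no

Derivation:
Compute generation 1 and compare to generation 0 (given above):
Generation 1:
0111001100
0111101001
0000000000
0000000011
0101010101
0101100100
0100111100
0000110000
Cell (0,3) differs: gen0=0 vs gen1=1 -> NOT a still life.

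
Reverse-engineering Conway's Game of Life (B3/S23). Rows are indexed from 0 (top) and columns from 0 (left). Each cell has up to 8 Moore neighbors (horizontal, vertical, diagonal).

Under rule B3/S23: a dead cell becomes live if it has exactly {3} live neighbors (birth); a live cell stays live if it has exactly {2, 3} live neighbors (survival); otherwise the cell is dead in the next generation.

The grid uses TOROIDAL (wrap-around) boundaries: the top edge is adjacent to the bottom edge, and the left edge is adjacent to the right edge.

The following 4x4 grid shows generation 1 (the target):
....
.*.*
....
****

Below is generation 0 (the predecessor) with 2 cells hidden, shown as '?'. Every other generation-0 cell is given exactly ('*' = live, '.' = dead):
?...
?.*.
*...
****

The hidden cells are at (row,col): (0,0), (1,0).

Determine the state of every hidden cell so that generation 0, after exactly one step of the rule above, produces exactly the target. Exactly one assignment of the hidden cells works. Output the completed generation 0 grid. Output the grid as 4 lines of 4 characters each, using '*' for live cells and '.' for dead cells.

Answer: ....
*.*.
*...
****

Derivation:
Hidden generation-0 cells (in order): (0,0), (1,0).
A hidden cell only influences target cells in its own 3x3 neighborhood. Try each of the 2^2 = 4 assignments, step the completed generation 0 forward once under B3/S23, and compare with the target:
  (0,0)=. (1,0)=. -> step gives (0,0)='*' but target has '.' -> reject
  (0,0)=. (1,0)=* -> step reproduces the target at every cell -> ACCEPT
  (0,0)=* (1,0)=. -> step gives (0,0)='*' but target has '.' -> reject
  (0,0)=* (1,0)=* -> step gives (1,0)='*' but target has '.' -> reject
Unique solution: (0,0)=dead, (1,0)=live.
Check: live-neighbor counts of every cell in the completed generation 0:
4545
1303
4646
3323
Applying B3/S23 to generation 0 with these counts gives:
....
.*.*
....
****
which matches the target exactly.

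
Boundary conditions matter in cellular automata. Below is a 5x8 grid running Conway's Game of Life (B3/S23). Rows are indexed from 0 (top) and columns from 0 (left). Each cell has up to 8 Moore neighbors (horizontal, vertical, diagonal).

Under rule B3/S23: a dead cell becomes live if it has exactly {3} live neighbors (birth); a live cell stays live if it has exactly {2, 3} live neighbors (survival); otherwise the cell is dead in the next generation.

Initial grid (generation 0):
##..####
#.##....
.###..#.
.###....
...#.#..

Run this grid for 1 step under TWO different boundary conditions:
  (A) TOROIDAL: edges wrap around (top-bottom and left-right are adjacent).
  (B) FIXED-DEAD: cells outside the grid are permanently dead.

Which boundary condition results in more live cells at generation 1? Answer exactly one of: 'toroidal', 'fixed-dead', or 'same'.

Under TOROIDAL boundary, generation 1:
##...###
........
#...#...
.#......
...#.#.#
Population = 11

Under FIXED-DEAD boundary, generation 1:
#######.
#......#
#...#...
.#......
...##...
Population = 14

Comparison: toroidal=11, fixed-dead=14 -> fixed-dead

Answer: fixed-dead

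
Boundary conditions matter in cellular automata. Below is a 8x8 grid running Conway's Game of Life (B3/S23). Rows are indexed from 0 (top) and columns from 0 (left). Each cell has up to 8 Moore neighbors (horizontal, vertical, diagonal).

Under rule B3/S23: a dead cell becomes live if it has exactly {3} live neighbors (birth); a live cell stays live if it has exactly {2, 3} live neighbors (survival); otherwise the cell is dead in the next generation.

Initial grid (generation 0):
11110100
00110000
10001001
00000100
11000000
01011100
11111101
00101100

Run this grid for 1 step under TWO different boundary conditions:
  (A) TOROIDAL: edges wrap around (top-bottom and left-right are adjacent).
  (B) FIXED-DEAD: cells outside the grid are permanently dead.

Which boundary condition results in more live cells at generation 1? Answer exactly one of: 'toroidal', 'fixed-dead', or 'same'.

Answer: fixed-dead

Derivation:
Under TOROIDAL boundary, generation 1:
00000100
00000001
00011000
01000001
11100100
00000111
10000000
00000001
Population = 15

Under FIXED-DEAD boundary, generation 1:
01011000
10000000
00011000
11000000
11100100
00000110
10000000
00100110
Population = 18

Comparison: toroidal=15, fixed-dead=18 -> fixed-dead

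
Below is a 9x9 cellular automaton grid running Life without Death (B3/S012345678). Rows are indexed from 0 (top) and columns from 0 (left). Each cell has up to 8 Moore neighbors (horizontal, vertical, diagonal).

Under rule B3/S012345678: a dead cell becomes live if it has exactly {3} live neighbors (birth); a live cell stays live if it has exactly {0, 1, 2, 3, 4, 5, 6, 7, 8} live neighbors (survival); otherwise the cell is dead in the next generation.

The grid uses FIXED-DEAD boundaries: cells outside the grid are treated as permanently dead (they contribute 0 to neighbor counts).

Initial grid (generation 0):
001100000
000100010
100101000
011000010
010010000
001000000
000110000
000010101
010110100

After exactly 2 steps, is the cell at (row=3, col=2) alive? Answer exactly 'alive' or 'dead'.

Simulating step by step:
Generation 0 (given above): 22 live cells
Generation 1: 34 live cells
001100000
000100010
110111100
111110010
010110000
001010000
000111000
001010111
010110110
Generation 2: 46 live cells
001100000
010101110
110111110
111110110
110111000
001010000
001111110
001010111
011110111

Cell (3,2) at generation 2: 1 -> alive

Answer: alive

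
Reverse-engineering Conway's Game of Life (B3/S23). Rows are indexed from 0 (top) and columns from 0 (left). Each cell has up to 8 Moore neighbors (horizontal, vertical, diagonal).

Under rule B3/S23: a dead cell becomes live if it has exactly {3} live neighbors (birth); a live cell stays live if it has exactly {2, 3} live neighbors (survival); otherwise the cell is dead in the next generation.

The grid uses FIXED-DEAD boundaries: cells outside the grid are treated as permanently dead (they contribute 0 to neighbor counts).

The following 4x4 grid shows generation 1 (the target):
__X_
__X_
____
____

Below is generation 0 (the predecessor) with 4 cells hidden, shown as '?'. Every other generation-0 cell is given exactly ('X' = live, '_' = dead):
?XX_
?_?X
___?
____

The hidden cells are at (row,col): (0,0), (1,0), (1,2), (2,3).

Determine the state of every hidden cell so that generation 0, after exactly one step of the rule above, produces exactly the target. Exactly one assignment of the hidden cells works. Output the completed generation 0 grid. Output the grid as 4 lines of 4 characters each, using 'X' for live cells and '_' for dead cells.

Hidden generation-0 cells (in order): (0,0), (1,0), (1,2), (2,3).
A hidden cell only influences target cells in its own 3x3 neighborhood. Try each of the 2^4 = 16 assignments, step the completed generation 0 forward once under B3/S23, and compare with the target:
  (0,0)=_ (1,0)=_ (1,2)=_ (2,3)=_ -> step reproduces the target at every cell -> ACCEPT
  (0,0)=_ (1,0)=_ (1,2)=_ (2,3)=X -> step gives (1,2)='_' but target has 'X' -> reject
  (0,0)=_ (1,0)=_ (1,2)=X (2,3)=_ -> step gives (0,1)='X' but target has '_' -> reject
  (0,0)=_ (1,0)=_ (1,2)=X (2,3)=X -> step gives (0,1)='X' but target has '_' -> reject
  (0,0)=_ (1,0)=X (1,2)=_ (2,3)=_ -> step gives (0,1)='X' but target has '_' -> reject
  (0,0)=_ (1,0)=X (1,2)=_ (2,3)=X -> step gives (0,1)='X' but target has '_' -> reject
  (0,0)=_ (1,0)=X (1,2)=X (2,3)=_ -> step gives (0,1)='X' but target has '_' -> reject
  (0,0)=_ (1,0)=X (1,2)=X (2,3)=X -> step gives (0,1)='X' but target has '_' -> reject
  (0,0)=X (1,0)=_ (1,2)=_ (2,3)=_ -> step gives (0,1)='X' but target has '_' -> reject
  (0,0)=X (1,0)=_ (1,2)=_ (2,3)=X -> step gives (0,1)='X' but target has '_' -> reject
  (0,0)=X (1,0)=_ (1,2)=X (2,3)=_ -> step gives (0,1)='X' but target has '_' -> reject
  (0,0)=X (1,0)=_ (1,2)=X (2,3)=X -> step gives (0,1)='X' but target has '_' -> reject
  (0,0)=X (1,0)=X (1,2)=_ (2,3)=_ -> step gives (0,0)='X' but target has '_' -> reject
  (0,0)=X (1,0)=X (1,2)=_ (2,3)=X -> step gives (0,0)='X' but target has '_' -> reject
  (0,0)=X (1,0)=X (1,2)=X (2,3)=_ -> step gives (0,0)='X' but target has '_' -> reject
  (0,0)=X (1,0)=X (1,2)=X (2,3)=X -> step gives (0,0)='X' but target has '_' -> reject
Unique solution: (0,0)=dead, (1,0)=dead, (1,2)=dead, (2,3)=dead.
Check: live-neighbor counts of every cell in the completed generation 0:
1122
1231
0011
0000
Applying B3/S23 to generation 0 with these counts gives:
__X_
__X_
____
____
which matches the target exactly.

Answer: _XX_
___X
____
____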